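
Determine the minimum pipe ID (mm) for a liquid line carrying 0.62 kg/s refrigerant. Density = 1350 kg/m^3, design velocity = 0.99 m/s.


A = m_dot / (rho * v) = 0.62 / (1350 * 0.99) = 0.0004638982417 m^2
d = sqrt(4*A/pi) * 1000
d = 24.3 mm

24.3


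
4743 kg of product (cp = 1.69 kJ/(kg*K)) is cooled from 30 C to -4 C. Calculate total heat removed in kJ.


dT = 30 - (-4) = 34 K
Q = m * cp * dT = 4743 * 1.69 * 34
Q = 272533 kJ

272533


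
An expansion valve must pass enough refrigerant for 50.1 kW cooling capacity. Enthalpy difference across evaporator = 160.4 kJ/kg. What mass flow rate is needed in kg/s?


m_dot = Q / dh
m_dot = 50.1 / 160.4
m_dot = 0.3123 kg/s

0.3123


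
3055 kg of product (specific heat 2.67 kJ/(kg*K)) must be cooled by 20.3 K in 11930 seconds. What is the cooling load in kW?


Q = m * cp * dT / t
Q = 3055 * 2.67 * 20.3 / 11930
Q = 13.88 kW

13.88


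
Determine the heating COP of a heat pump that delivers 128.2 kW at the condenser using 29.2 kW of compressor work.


COP_hp = Q_cond / W
COP_hp = 128.2 / 29.2
COP_hp = 4.39

4.39


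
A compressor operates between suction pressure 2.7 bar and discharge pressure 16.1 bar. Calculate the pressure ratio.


PR = P_high / P_low
PR = 16.1 / 2.7
PR = 5.963

5.963


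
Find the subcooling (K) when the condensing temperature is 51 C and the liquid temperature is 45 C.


Subcooling = T_cond - T_liquid
Subcooling = 51 - 45
Subcooling = 6 K

6


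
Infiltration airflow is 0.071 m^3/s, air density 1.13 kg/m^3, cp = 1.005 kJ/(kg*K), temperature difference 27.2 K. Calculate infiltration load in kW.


Q = V_dot * rho * cp * dT
Q = 0.071 * 1.13 * 1.005 * 27.2
Q = 2.193 kW

2.193


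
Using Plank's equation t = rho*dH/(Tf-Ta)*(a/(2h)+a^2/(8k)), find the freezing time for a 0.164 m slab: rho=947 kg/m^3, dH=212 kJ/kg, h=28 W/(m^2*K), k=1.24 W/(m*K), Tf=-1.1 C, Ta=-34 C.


dT = -1.1 - (-34) = 32.9 K
term1 = a/(2h) = 0.164/(2*28) = 0.002928571429
term2 = a^2/(8k) = 0.164^2/(8*1.24) = 0.002711290323
t = rho*dH*1000/dT * (term1 + term2)
t = 947*212*1000/32.9 * (0.002928571429 + 0.002711290323)
t = 34416 s

34416


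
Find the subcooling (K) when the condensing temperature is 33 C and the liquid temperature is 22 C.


Subcooling = T_cond - T_liquid
Subcooling = 33 - 22
Subcooling = 11 K

11


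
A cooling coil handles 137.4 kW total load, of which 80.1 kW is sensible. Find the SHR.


SHR = Q_sensible / Q_total
SHR = 80.1 / 137.4
SHR = 0.583

0.583


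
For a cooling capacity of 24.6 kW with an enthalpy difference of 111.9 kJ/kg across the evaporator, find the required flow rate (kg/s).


m_dot = Q / dh
m_dot = 24.6 / 111.9
m_dot = 0.2198 kg/s

0.2198


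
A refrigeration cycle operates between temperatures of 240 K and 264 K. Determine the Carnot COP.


dT = 264 - 240 = 24 K
COP_carnot = T_cold / dT = 240 / 24
COP_carnot = 10.0

10.0


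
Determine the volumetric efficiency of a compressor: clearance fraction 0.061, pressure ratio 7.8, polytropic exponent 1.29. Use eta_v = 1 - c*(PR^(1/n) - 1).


PR^(1/n) = 7.8^(1/1.29) = 4.9152567
eta_v = 1 - 0.061 * (4.9152567 - 1)
eta_v = 0.7612

0.7612


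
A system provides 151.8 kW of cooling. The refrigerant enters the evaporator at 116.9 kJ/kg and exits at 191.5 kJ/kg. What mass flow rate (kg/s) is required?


dh = 191.5 - 116.9 = 74.6 kJ/kg
m_dot = Q / dh = 151.8 / 74.6 = 2.0349 kg/s

2.0349


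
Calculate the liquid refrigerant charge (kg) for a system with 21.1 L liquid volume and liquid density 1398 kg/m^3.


Charge = V * rho / 1000
Charge = 21.1 * 1398 / 1000
Charge = 29.5 kg

29.5


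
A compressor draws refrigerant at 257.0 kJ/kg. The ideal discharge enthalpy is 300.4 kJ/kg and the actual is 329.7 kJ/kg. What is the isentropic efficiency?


dh_ideal = 300.4 - 257.0 = 43.4 kJ/kg
dh_actual = 329.7 - 257.0 = 72.7 kJ/kg
eta_s = dh_ideal / dh_actual = 43.4 / 72.7
eta_s = 0.597

0.597


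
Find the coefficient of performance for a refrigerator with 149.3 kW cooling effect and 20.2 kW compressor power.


COP = Q_evap / W
COP = 149.3 / 20.2
COP = 7.391

7.391


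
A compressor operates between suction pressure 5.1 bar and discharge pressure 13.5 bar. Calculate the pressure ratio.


PR = P_high / P_low
PR = 13.5 / 5.1
PR = 2.647

2.647


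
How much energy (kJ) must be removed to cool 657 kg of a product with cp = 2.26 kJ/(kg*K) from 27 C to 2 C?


dT = 27 - (2) = 25 K
Q = m * cp * dT = 657 * 2.26 * 25
Q = 37121 kJ

37121


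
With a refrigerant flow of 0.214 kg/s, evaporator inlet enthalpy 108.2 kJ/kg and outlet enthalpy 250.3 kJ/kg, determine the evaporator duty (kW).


dh = 250.3 - 108.2 = 142.1 kJ/kg
Q_evap = m_dot * dh = 0.214 * 142.1
Q_evap = 30.41 kW

30.41


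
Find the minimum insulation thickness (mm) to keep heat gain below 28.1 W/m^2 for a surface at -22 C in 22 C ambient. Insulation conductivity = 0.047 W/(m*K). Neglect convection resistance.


dT = 22 - (-22) = 44 K
thickness = k * dT / q_max * 1000
thickness = 0.047 * 44 / 28.1 * 1000
thickness = 73.6 mm

73.6


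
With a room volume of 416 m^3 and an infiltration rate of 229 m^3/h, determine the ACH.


ACH = flow / volume
ACH = 229 / 416
ACH = 0.55

0.55


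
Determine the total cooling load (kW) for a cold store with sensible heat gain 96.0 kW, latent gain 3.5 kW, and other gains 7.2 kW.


Q_total = Q_s + Q_l + Q_misc
Q_total = 96.0 + 3.5 + 7.2
Q_total = 106.7 kW

106.7


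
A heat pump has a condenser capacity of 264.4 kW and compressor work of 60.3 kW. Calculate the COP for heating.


COP_hp = Q_cond / W
COP_hp = 264.4 / 60.3
COP_hp = 4.385

4.385


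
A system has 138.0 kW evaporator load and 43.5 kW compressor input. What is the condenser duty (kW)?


Q_cond = Q_evap + W
Q_cond = 138.0 + 43.5
Q_cond = 181.5 kW

181.5


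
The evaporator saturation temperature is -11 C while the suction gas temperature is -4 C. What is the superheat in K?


Superheat = T_suction - T_evap
Superheat = -4 - (-11)
Superheat = 7 K

7


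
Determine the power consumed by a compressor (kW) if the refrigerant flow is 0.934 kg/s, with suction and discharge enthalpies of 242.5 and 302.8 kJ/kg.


dh = 302.8 - 242.5 = 60.3 kJ/kg
W = m_dot * dh = 0.934 * 60.3 = 56.32 kW

56.32


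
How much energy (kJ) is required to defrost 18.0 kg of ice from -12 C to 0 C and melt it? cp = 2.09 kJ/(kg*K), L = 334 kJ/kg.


Sensible heat = cp * dT = 2.09 * 12 = 25.08 kJ/kg
Total per kg = 25.08 + 334 = 359.08 kJ/kg
Q = m * total = 18.0 * 359.08
Q = 6463.4 kJ

6463.4


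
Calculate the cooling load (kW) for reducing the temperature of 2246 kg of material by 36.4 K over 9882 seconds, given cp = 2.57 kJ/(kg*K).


Q = m * cp * dT / t
Q = 2246 * 2.57 * 36.4 / 9882
Q = 21.262 kW

21.262


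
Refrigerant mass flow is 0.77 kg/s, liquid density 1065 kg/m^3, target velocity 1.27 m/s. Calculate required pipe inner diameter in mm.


A = m_dot / (rho * v) = 0.77 / (1065 * 1.27) = 0.0005692950353 m^2
d = sqrt(4*A/pi) * 1000
d = 26.9 mm

26.9


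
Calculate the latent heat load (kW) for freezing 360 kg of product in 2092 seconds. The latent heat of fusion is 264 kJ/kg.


Q_lat = m * h_fg / t
Q_lat = 360 * 264 / 2092
Q_lat = 45.43 kW

45.43


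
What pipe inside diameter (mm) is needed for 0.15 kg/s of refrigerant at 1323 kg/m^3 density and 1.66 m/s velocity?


A = m_dot / (rho * v) = 0.15 / (1323 * 1.66) = 0.00006830041253 m^2
d = sqrt(4*A/pi) * 1000
d = 9.3 mm

9.3


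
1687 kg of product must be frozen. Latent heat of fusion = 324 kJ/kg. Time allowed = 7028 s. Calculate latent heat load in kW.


Q_lat = m * h_fg / t
Q_lat = 1687 * 324 / 7028
Q_lat = 77.77 kW

77.77


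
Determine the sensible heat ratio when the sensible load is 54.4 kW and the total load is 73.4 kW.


SHR = Q_sensible / Q_total
SHR = 54.4 / 73.4
SHR = 0.741

0.741


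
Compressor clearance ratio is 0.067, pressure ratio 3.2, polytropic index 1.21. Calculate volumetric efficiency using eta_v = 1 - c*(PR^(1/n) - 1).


PR^(1/n) = 3.2^(1/1.21) = 2.61504593
eta_v = 1 - 0.067 * (2.61504593 - 1)
eta_v = 0.8918

0.8918


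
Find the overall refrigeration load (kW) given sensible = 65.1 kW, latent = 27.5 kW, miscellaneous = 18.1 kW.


Q_total = Q_s + Q_l + Q_misc
Q_total = 65.1 + 27.5 + 18.1
Q_total = 110.7 kW

110.7


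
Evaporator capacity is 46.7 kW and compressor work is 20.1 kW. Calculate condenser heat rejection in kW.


Q_cond = Q_evap + W
Q_cond = 46.7 + 20.1
Q_cond = 66.8 kW

66.8


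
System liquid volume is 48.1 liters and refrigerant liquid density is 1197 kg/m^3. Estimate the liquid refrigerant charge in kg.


Charge = V * rho / 1000
Charge = 48.1 * 1197 / 1000
Charge = 57.58 kg

57.58


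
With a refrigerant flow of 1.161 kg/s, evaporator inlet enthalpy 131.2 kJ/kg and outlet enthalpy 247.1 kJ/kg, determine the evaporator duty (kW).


dh = 247.1 - 131.2 = 115.9 kJ/kg
Q_evap = m_dot * dh = 1.161 * 115.9
Q_evap = 134.56 kW

134.56


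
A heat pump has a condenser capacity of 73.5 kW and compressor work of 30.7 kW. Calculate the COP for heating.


COP_hp = Q_cond / W
COP_hp = 73.5 / 30.7
COP_hp = 2.394

2.394


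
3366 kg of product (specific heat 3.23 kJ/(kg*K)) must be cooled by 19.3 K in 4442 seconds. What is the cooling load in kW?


Q = m * cp * dT / t
Q = 3366 * 3.23 * 19.3 / 4442
Q = 47.238 kW

47.238


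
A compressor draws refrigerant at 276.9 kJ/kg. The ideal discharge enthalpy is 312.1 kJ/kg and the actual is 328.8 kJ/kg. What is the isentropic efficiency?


dh_ideal = 312.1 - 276.9 = 35.2 kJ/kg
dh_actual = 328.8 - 276.9 = 51.9 kJ/kg
eta_s = dh_ideal / dh_actual = 35.2 / 51.9
eta_s = 0.6782

0.6782


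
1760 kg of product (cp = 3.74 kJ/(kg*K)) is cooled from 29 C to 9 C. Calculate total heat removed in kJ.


dT = 29 - (9) = 20 K
Q = m * cp * dT = 1760 * 3.74 * 20
Q = 131648 kJ

131648


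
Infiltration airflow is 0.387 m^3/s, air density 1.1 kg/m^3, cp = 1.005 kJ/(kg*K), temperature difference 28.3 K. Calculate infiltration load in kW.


Q = V_dot * rho * cp * dT
Q = 0.387 * 1.1 * 1.005 * 28.3
Q = 12.108 kW

12.108


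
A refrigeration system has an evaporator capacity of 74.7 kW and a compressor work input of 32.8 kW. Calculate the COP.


COP = Q_evap / W
COP = 74.7 / 32.8
COP = 2.277

2.277


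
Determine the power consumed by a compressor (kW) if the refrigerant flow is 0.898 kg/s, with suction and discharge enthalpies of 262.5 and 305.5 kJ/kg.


dh = 305.5 - 262.5 = 43.0 kJ/kg
W = m_dot * dh = 0.898 * 43.0 = 38.61 kW

38.61


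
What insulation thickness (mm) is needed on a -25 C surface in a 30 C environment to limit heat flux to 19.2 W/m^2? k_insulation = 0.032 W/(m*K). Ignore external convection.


dT = 30 - (-25) = 55 K
thickness = k * dT / q_max * 1000
thickness = 0.032 * 55 / 19.2 * 1000
thickness = 91.7 mm

91.7


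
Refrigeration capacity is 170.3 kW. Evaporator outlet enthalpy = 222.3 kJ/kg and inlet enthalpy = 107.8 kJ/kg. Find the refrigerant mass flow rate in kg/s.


dh = 222.3 - 107.8 = 114.5 kJ/kg
m_dot = Q / dh = 170.3 / 114.5 = 1.4873 kg/s

1.4873


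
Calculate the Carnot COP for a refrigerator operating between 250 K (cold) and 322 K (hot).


dT = 322 - 250 = 72 K
COP_carnot = T_cold / dT = 250 / 72
COP_carnot = 3.472

3.472


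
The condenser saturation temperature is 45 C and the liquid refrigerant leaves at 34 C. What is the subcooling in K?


Subcooling = T_cond - T_liquid
Subcooling = 45 - 34
Subcooling = 11 K

11


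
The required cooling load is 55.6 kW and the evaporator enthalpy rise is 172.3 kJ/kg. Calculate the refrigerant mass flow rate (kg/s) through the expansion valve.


m_dot = Q / dh
m_dot = 55.6 / 172.3
m_dot = 0.3227 kg/s

0.3227


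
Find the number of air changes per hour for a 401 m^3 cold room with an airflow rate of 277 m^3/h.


ACH = flow / volume
ACH = 277 / 401
ACH = 0.691

0.691


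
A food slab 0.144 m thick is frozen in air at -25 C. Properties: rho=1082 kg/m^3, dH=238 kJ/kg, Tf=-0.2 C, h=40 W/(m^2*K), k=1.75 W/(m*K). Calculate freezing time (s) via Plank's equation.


dT = -0.2 - (-25) = 24.8 K
term1 = a/(2h) = 0.144/(2*40) = 0.0018
term2 = a^2/(8k) = 0.144^2/(8*1.75) = 0.001481142857
t = rho*dH*1000/dT * (term1 + term2)
t = 1082*238*1000/24.8 * (0.0018 + 0.001481142857)
t = 34070 s

34070


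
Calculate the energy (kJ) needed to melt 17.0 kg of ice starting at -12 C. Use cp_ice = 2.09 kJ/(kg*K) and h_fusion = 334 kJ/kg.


Sensible heat = cp * dT = 2.09 * 12 = 25.08 kJ/kg
Total per kg = 25.08 + 334 = 359.08 kJ/kg
Q = m * total = 17.0 * 359.08
Q = 6104.4 kJ

6104.4


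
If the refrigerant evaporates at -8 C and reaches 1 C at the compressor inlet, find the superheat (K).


Superheat = T_suction - T_evap
Superheat = 1 - (-8)
Superheat = 9 K

9


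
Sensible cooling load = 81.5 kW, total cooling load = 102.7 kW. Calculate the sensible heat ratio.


SHR = Q_sensible / Q_total
SHR = 81.5 / 102.7
SHR = 0.794

0.794


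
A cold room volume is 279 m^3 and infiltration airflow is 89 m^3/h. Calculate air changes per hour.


ACH = flow / volume
ACH = 89 / 279
ACH = 0.319

0.319


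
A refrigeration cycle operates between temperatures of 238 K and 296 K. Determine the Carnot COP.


dT = 296 - 238 = 58 K
COP_carnot = T_cold / dT = 238 / 58
COP_carnot = 4.103

4.103


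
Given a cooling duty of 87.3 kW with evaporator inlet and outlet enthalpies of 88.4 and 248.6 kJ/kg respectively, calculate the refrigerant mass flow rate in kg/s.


dh = 248.6 - 88.4 = 160.2 kJ/kg
m_dot = Q / dh = 87.3 / 160.2 = 0.5449 kg/s

0.5449


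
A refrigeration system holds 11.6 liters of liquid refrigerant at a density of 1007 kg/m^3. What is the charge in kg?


Charge = V * rho / 1000
Charge = 11.6 * 1007 / 1000
Charge = 11.68 kg

11.68


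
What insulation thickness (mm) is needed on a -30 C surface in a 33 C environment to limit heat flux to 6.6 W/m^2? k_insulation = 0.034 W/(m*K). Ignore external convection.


dT = 33 - (-30) = 63 K
thickness = k * dT / q_max * 1000
thickness = 0.034 * 63 / 6.6 * 1000
thickness = 324.5 mm

324.5


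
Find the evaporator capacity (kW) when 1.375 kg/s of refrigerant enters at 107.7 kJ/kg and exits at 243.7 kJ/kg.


dh = 243.7 - 107.7 = 136.0 kJ/kg
Q_evap = m_dot * dh = 1.375 * 136.0
Q_evap = 187.0 kW

187.0


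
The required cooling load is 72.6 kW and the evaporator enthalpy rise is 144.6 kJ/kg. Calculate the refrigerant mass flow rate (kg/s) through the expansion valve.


m_dot = Q / dh
m_dot = 72.6 / 144.6
m_dot = 0.5021 kg/s

0.5021


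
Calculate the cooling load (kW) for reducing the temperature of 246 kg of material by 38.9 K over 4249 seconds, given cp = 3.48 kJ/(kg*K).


Q = m * cp * dT / t
Q = 246 * 3.48 * 38.9 / 4249
Q = 7.837 kW

7.837


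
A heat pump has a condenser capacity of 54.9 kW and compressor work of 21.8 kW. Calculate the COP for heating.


COP_hp = Q_cond / W
COP_hp = 54.9 / 21.8
COP_hp = 2.518

2.518


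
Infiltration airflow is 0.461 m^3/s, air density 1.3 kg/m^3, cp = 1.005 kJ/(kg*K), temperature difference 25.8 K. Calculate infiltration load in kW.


Q = V_dot * rho * cp * dT
Q = 0.461 * 1.3 * 1.005 * 25.8
Q = 15.539 kW

15.539


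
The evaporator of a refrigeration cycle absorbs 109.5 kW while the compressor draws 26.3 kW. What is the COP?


COP = Q_evap / W
COP = 109.5 / 26.3
COP = 4.163

4.163


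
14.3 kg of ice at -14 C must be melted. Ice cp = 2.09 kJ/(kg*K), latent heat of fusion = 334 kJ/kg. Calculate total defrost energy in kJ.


Sensible heat = cp * dT = 2.09 * 14 = 29.26 kJ/kg
Total per kg = 29.26 + 334 = 363.26 kJ/kg
Q = m * total = 14.3 * 363.26
Q = 5194.6 kJ

5194.6


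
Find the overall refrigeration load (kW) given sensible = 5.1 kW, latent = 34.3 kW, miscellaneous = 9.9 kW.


Q_total = Q_s + Q_l + Q_misc
Q_total = 5.1 + 34.3 + 9.9
Q_total = 49.3 kW

49.3


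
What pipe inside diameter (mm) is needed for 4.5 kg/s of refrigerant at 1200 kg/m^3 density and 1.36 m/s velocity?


A = m_dot / (rho * v) = 4.5 / (1200 * 1.36) = 0.002757352941 m^2
d = sqrt(4*A/pi) * 1000
d = 59.3 mm

59.3


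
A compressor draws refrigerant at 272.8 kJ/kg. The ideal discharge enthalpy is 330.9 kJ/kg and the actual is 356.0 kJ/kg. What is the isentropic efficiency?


dh_ideal = 330.9 - 272.8 = 58.1 kJ/kg
dh_actual = 356.0 - 272.8 = 83.2 kJ/kg
eta_s = dh_ideal / dh_actual = 58.1 / 83.2
eta_s = 0.6983

0.6983


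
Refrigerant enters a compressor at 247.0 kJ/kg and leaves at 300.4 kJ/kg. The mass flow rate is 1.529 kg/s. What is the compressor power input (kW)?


dh = 300.4 - 247.0 = 53.4 kJ/kg
W = m_dot * dh = 1.529 * 53.4 = 81.65 kW

81.65


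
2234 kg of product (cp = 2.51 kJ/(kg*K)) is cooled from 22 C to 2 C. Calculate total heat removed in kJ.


dT = 22 - (2) = 20 K
Q = m * cp * dT = 2234 * 2.51 * 20
Q = 112147 kJ

112147


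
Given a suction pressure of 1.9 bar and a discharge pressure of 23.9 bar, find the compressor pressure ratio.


PR = P_high / P_low
PR = 23.9 / 1.9
PR = 12.579

12.579


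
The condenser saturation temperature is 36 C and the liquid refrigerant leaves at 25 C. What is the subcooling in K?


Subcooling = T_cond - T_liquid
Subcooling = 36 - 25
Subcooling = 11 K

11


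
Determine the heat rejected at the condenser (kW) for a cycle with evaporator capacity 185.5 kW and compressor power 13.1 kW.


Q_cond = Q_evap + W
Q_cond = 185.5 + 13.1
Q_cond = 198.6 kW

198.6


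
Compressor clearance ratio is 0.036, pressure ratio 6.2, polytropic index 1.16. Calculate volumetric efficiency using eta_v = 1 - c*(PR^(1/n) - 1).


PR^(1/n) = 6.2^(1/1.16) = 4.82054658
eta_v = 1 - 0.036 * (4.82054658 - 1)
eta_v = 0.8625

0.8625


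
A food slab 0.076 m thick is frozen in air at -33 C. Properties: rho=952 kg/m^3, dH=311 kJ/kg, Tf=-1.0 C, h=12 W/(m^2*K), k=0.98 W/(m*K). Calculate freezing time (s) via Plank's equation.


dT = -1.0 - (-33) = 32.0 K
term1 = a/(2h) = 0.076/(2*12) = 0.003166666667
term2 = a^2/(8k) = 0.076^2/(8*0.98) = 0.0007367346939
t = rho*dH*1000/dT * (term1 + term2)
t = 952*311*1000/32.0 * (0.003166666667 + 0.0007367346939)
t = 36115 s

36115


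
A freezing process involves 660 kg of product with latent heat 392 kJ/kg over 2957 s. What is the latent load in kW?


Q_lat = m * h_fg / t
Q_lat = 660 * 392 / 2957
Q_lat = 87.49 kW

87.49


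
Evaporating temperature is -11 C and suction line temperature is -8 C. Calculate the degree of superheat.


Superheat = T_suction - T_evap
Superheat = -8 - (-11)
Superheat = 3 K

3


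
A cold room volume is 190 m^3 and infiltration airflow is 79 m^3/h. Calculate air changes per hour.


ACH = flow / volume
ACH = 79 / 190
ACH = 0.416

0.416


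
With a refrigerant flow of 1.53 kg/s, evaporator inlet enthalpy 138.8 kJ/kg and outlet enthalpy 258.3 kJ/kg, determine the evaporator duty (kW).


dh = 258.3 - 138.8 = 119.5 kJ/kg
Q_evap = m_dot * dh = 1.53 * 119.5
Q_evap = 182.84 kW

182.84


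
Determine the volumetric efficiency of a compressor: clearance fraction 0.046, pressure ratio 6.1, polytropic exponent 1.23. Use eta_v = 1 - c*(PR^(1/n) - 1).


PR^(1/n) = 6.1^(1/1.23) = 4.34990268
eta_v = 1 - 0.046 * (4.34990268 - 1)
eta_v = 0.8459

0.8459


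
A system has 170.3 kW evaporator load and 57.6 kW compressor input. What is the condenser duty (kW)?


Q_cond = Q_evap + W
Q_cond = 170.3 + 57.6
Q_cond = 227.9 kW

227.9


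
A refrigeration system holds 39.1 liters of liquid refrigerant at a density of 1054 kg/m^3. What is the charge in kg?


Charge = V * rho / 1000
Charge = 39.1 * 1054 / 1000
Charge = 41.21 kg

41.21


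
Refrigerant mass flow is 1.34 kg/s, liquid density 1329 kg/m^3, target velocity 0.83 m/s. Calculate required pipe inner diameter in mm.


A = m_dot / (rho * v) = 1.34 / (1329 * 0.83) = 0.001214791446 m^2
d = sqrt(4*A/pi) * 1000
d = 39.3 mm

39.3


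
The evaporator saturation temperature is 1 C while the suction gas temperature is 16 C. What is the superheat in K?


Superheat = T_suction - T_evap
Superheat = 16 - (1)
Superheat = 15 K

15


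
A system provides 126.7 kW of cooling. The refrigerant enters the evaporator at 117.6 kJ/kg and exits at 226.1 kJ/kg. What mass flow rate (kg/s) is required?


dh = 226.1 - 117.6 = 108.5 kJ/kg
m_dot = Q / dh = 126.7 / 108.5 = 1.1677 kg/s

1.1677


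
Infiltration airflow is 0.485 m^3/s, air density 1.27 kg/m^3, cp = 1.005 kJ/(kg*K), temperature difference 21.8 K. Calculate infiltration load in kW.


Q = V_dot * rho * cp * dT
Q = 0.485 * 1.27 * 1.005 * 21.8
Q = 13.495 kW

13.495


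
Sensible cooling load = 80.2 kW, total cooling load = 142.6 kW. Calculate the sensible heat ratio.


SHR = Q_sensible / Q_total
SHR = 80.2 / 142.6
SHR = 0.562

0.562


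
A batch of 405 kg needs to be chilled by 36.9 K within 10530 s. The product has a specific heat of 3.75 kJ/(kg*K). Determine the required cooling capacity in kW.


Q = m * cp * dT / t
Q = 405 * 3.75 * 36.9 / 10530
Q = 5.322 kW

5.322


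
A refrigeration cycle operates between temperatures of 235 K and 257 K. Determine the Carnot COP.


dT = 257 - 235 = 22 K
COP_carnot = T_cold / dT = 235 / 22
COP_carnot = 10.682

10.682


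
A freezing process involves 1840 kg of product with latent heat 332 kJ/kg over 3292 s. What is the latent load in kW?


Q_lat = m * h_fg / t
Q_lat = 1840 * 332 / 3292
Q_lat = 185.57 kW

185.57


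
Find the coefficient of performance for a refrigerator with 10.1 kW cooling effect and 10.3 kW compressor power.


COP = Q_evap / W
COP = 10.1 / 10.3
COP = 0.981

0.981


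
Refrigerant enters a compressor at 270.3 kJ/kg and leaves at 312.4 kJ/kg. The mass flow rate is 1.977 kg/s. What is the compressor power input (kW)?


dh = 312.4 - 270.3 = 42.1 kJ/kg
W = m_dot * dh = 1.977 * 42.1 = 83.23 kW

83.23


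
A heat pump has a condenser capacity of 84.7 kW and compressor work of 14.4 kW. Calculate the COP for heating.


COP_hp = Q_cond / W
COP_hp = 84.7 / 14.4
COP_hp = 5.882

5.882


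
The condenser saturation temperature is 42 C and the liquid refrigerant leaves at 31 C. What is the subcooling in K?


Subcooling = T_cond - T_liquid
Subcooling = 42 - 31
Subcooling = 11 K

11


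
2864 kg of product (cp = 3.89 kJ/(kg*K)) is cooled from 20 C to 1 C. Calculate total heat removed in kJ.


dT = 20 - (1) = 19 K
Q = m * cp * dT = 2864 * 3.89 * 19
Q = 211678 kJ

211678


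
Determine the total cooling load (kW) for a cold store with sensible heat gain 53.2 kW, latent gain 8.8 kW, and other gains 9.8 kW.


Q_total = Q_s + Q_l + Q_misc
Q_total = 53.2 + 8.8 + 9.8
Q_total = 71.8 kW

71.8


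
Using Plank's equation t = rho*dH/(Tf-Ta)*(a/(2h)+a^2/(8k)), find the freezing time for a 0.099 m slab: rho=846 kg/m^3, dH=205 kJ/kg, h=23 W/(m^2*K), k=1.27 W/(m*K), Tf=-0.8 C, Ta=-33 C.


dT = -0.8 - (-33) = 32.2 K
term1 = a/(2h) = 0.099/(2*23) = 0.002152173913
term2 = a^2/(8k) = 0.099^2/(8*1.27) = 0.0009646653543
t = rho*dH*1000/dT * (term1 + term2)
t = 846*205*1000/32.2 * (0.002152173913 + 0.0009646653543)
t = 16787 s

16787


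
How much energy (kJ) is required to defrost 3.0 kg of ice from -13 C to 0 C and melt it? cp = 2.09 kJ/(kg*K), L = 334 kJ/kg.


Sensible heat = cp * dT = 2.09 * 13 = 27.17 kJ/kg
Total per kg = 27.17 + 334 = 361.17 kJ/kg
Q = m * total = 3.0 * 361.17
Q = 1083.5 kJ

1083.5


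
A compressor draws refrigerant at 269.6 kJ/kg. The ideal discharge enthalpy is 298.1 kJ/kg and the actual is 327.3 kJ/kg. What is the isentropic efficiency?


dh_ideal = 298.1 - 269.6 = 28.5 kJ/kg
dh_actual = 327.3 - 269.6 = 57.7 kJ/kg
eta_s = dh_ideal / dh_actual = 28.5 / 57.7
eta_s = 0.4939

0.4939


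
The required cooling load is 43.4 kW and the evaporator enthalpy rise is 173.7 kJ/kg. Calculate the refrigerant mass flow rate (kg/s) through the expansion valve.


m_dot = Q / dh
m_dot = 43.4 / 173.7
m_dot = 0.2499 kg/s

0.2499


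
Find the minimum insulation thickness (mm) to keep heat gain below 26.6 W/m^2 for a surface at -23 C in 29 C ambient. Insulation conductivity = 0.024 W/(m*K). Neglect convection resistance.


dT = 29 - (-23) = 52 K
thickness = k * dT / q_max * 1000
thickness = 0.024 * 52 / 26.6 * 1000
thickness = 46.9 mm

46.9


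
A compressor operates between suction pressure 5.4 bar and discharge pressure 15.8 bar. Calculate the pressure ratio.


PR = P_high / P_low
PR = 15.8 / 5.4
PR = 2.926

2.926


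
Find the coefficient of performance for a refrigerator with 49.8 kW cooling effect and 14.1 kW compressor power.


COP = Q_evap / W
COP = 49.8 / 14.1
COP = 3.532

3.532


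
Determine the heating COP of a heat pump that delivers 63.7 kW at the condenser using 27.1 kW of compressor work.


COP_hp = Q_cond / W
COP_hp = 63.7 / 27.1
COP_hp = 2.351

2.351


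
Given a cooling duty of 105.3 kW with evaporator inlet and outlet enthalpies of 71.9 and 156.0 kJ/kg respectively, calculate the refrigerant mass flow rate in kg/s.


dh = 156.0 - 71.9 = 84.1 kJ/kg
m_dot = Q / dh = 105.3 / 84.1 = 1.2521 kg/s

1.2521


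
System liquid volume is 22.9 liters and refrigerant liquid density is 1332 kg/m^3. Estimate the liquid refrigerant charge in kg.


Charge = V * rho / 1000
Charge = 22.9 * 1332 / 1000
Charge = 30.5 kg

30.5


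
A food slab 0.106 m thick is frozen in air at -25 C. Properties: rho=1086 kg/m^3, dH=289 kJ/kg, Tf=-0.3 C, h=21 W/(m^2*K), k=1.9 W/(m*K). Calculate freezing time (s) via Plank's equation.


dT = -0.3 - (-25) = 24.7 K
term1 = a/(2h) = 0.106/(2*21) = 0.002523809524
term2 = a^2/(8k) = 0.106^2/(8*1.9) = 0.0007392105263
t = rho*dH*1000/dT * (term1 + term2)
t = 1086*289*1000/24.7 * (0.002523809524 + 0.0007392105263)
t = 41462 s

41462


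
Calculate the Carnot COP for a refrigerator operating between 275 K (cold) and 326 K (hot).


dT = 326 - 275 = 51 K
COP_carnot = T_cold / dT = 275 / 51
COP_carnot = 5.392

5.392


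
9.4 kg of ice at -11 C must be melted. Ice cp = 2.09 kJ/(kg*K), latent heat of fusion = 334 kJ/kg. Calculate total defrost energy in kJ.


Sensible heat = cp * dT = 2.09 * 11 = 22.99 kJ/kg
Total per kg = 22.99 + 334 = 356.99 kJ/kg
Q = m * total = 9.4 * 356.99
Q = 3355.7 kJ

3355.7


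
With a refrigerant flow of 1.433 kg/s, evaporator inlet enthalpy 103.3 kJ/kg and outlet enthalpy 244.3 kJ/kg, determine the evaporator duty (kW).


dh = 244.3 - 103.3 = 141.0 kJ/kg
Q_evap = m_dot * dh = 1.433 * 141.0
Q_evap = 202.05 kW

202.05


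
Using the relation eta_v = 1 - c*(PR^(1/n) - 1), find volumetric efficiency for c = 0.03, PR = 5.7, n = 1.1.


PR^(1/n) = 5.7^(1/1.1) = 4.86585272
eta_v = 1 - 0.03 * (4.86585272 - 1)
eta_v = 0.884

0.884


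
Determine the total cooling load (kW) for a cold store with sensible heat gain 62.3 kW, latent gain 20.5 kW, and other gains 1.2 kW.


Q_total = Q_s + Q_l + Q_misc
Q_total = 62.3 + 20.5 + 1.2
Q_total = 84.0 kW

84.0


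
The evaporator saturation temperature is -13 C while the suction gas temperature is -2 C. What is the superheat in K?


Superheat = T_suction - T_evap
Superheat = -2 - (-13)
Superheat = 11 K

11


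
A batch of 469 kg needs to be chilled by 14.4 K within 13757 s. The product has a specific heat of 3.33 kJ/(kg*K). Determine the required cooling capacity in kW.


Q = m * cp * dT / t
Q = 469 * 3.33 * 14.4 / 13757
Q = 1.635 kW

1.635


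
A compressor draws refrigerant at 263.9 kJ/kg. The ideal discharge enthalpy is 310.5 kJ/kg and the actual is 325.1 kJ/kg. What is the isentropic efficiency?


dh_ideal = 310.5 - 263.9 = 46.6 kJ/kg
dh_actual = 325.1 - 263.9 = 61.2 kJ/kg
eta_s = dh_ideal / dh_actual = 46.6 / 61.2
eta_s = 0.7614

0.7614


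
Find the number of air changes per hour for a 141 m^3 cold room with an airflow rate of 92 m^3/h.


ACH = flow / volume
ACH = 92 / 141
ACH = 0.652

0.652


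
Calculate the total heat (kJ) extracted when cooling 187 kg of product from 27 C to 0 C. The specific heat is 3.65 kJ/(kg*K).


dT = 27 - (0) = 27 K
Q = m * cp * dT = 187 * 3.65 * 27
Q = 18429 kJ

18429


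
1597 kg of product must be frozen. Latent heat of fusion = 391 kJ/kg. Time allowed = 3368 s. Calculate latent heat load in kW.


Q_lat = m * h_fg / t
Q_lat = 1597 * 391 / 3368
Q_lat = 185.4 kW

185.4


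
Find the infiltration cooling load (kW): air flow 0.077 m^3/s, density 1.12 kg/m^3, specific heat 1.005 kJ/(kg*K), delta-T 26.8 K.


Q = V_dot * rho * cp * dT
Q = 0.077 * 1.12 * 1.005 * 26.8
Q = 2.323 kW

2.323


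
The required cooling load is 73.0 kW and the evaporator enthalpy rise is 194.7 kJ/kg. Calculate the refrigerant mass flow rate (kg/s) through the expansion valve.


m_dot = Q / dh
m_dot = 73.0 / 194.7
m_dot = 0.3749 kg/s

0.3749


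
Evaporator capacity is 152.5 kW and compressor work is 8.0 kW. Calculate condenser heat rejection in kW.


Q_cond = Q_evap + W
Q_cond = 152.5 + 8.0
Q_cond = 160.5 kW

160.5


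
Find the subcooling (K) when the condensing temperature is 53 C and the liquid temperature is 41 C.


Subcooling = T_cond - T_liquid
Subcooling = 53 - 41
Subcooling = 12 K

12


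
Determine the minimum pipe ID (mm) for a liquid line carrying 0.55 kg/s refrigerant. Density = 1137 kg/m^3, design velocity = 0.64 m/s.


A = m_dot / (rho * v) = 0.55 / (1137 * 0.64) = 0.000755826737 m^2
d = sqrt(4*A/pi) * 1000
d = 31.0 mm

31.0


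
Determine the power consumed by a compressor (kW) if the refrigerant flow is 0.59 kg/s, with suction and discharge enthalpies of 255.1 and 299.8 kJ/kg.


dh = 299.8 - 255.1 = 44.7 kJ/kg
W = m_dot * dh = 0.59 * 44.7 = 26.37 kW

26.37


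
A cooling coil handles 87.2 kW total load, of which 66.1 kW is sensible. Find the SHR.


SHR = Q_sensible / Q_total
SHR = 66.1 / 87.2
SHR = 0.758

0.758


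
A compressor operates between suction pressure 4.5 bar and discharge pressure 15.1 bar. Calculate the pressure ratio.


PR = P_high / P_low
PR = 15.1 / 4.5
PR = 3.356

3.356


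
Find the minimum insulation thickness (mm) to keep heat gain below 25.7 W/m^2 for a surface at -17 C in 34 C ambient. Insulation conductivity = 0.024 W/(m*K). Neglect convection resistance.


dT = 34 - (-17) = 51 K
thickness = k * dT / q_max * 1000
thickness = 0.024 * 51 / 25.7 * 1000
thickness = 47.6 mm

47.6


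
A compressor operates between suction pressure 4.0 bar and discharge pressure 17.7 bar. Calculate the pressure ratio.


PR = P_high / P_low
PR = 17.7 / 4.0
PR = 4.425

4.425


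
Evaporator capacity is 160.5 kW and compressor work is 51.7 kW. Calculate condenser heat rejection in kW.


Q_cond = Q_evap + W
Q_cond = 160.5 + 51.7
Q_cond = 212.2 kW

212.2


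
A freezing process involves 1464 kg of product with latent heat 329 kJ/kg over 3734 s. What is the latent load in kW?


Q_lat = m * h_fg / t
Q_lat = 1464 * 329 / 3734
Q_lat = 128.99 kW

128.99


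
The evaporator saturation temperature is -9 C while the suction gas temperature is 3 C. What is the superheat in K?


Superheat = T_suction - T_evap
Superheat = 3 - (-9)
Superheat = 12 K

12


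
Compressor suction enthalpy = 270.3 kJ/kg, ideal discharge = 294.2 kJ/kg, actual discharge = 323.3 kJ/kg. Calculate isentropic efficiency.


dh_ideal = 294.2 - 270.3 = 23.9 kJ/kg
dh_actual = 323.3 - 270.3 = 53.0 kJ/kg
eta_s = dh_ideal / dh_actual = 23.9 / 53.0
eta_s = 0.4509

0.4509


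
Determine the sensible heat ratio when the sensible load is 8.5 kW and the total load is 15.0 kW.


SHR = Q_sensible / Q_total
SHR = 8.5 / 15.0
SHR = 0.567

0.567


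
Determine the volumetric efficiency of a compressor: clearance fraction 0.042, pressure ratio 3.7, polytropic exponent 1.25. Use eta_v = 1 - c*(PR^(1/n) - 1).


PR^(1/n) = 3.7^(1/1.25) = 2.8481403
eta_v = 1 - 0.042 * (2.8481403 - 1)
eta_v = 0.9224

0.9224


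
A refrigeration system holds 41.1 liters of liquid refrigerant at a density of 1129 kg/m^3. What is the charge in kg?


Charge = V * rho / 1000
Charge = 41.1 * 1129 / 1000
Charge = 46.4 kg

46.4


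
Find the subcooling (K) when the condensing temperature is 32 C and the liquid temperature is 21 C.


Subcooling = T_cond - T_liquid
Subcooling = 32 - 21
Subcooling = 11 K

11


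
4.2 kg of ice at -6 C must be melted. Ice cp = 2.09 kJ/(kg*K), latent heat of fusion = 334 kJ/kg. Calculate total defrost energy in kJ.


Sensible heat = cp * dT = 2.09 * 6 = 12.54 kJ/kg
Total per kg = 12.54 + 334 = 346.54 kJ/kg
Q = m * total = 4.2 * 346.54
Q = 1455.5 kJ

1455.5


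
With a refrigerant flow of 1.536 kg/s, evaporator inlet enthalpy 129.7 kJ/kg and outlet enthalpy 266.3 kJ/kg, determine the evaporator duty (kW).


dh = 266.3 - 129.7 = 136.6 kJ/kg
Q_evap = m_dot * dh = 1.536 * 136.6
Q_evap = 209.82 kW

209.82


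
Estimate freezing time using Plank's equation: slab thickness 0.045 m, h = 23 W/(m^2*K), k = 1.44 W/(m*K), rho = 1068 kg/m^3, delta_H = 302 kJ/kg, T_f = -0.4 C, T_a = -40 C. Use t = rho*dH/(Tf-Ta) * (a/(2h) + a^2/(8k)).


dT = -0.4 - (-40) = 39.6 K
term1 = a/(2h) = 0.045/(2*23) = 0.0009782608696
term2 = a^2/(8k) = 0.045^2/(8*1.44) = 0.00017578125
t = rho*dH*1000/dT * (term1 + term2)
t = 1068*302*1000/39.6 * (0.0009782608696 + 0.00017578125)
t = 9399 s

9399


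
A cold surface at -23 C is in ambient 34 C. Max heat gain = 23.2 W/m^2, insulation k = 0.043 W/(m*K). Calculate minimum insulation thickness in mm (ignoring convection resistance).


dT = 34 - (-23) = 57 K
thickness = k * dT / q_max * 1000
thickness = 0.043 * 57 / 23.2 * 1000
thickness = 105.6 mm

105.6


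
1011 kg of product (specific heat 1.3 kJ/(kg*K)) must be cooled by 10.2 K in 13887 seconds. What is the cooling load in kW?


Q = m * cp * dT / t
Q = 1011 * 1.3 * 10.2 / 13887
Q = 0.965 kW

0.965


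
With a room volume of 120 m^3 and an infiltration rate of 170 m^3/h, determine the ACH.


ACH = flow / volume
ACH = 170 / 120
ACH = 1.417

1.417


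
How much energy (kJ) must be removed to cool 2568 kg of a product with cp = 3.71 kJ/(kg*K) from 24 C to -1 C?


dT = 24 - (-1) = 25 K
Q = m * cp * dT = 2568 * 3.71 * 25
Q = 238182 kJ

238182


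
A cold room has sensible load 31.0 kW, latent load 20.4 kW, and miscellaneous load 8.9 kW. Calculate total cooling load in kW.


Q_total = Q_s + Q_l + Q_misc
Q_total = 31.0 + 20.4 + 8.9
Q_total = 60.3 kW

60.3


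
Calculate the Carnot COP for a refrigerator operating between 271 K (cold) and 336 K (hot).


dT = 336 - 271 = 65 K
COP_carnot = T_cold / dT = 271 / 65
COP_carnot = 4.169

4.169


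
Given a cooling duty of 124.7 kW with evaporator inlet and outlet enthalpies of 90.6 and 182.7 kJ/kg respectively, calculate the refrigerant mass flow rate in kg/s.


dh = 182.7 - 90.6 = 92.1 kJ/kg
m_dot = Q / dh = 124.7 / 92.1 = 1.354 kg/s

1.354


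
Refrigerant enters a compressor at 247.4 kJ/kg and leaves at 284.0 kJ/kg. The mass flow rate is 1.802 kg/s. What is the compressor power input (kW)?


dh = 284.0 - 247.4 = 36.6 kJ/kg
W = m_dot * dh = 1.802 * 36.6 = 65.95 kW

65.95


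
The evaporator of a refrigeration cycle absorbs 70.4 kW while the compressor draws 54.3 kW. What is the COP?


COP = Q_evap / W
COP = 70.4 / 54.3
COP = 1.297

1.297


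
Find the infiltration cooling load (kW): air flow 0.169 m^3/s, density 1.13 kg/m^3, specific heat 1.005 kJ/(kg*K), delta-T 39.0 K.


Q = V_dot * rho * cp * dT
Q = 0.169 * 1.13 * 1.005 * 39.0
Q = 7.485 kW

7.485


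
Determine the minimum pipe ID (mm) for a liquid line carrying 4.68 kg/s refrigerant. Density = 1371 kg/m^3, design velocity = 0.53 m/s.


A = m_dot / (rho * v) = 4.68 / (1371 * 0.53) = 0.006440691962 m^2
d = sqrt(4*A/pi) * 1000
d = 90.6 mm

90.6


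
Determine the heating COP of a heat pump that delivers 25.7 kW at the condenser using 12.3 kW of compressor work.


COP_hp = Q_cond / W
COP_hp = 25.7 / 12.3
COP_hp = 2.089

2.089


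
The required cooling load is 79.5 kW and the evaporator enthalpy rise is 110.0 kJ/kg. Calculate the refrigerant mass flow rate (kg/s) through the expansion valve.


m_dot = Q / dh
m_dot = 79.5 / 110.0
m_dot = 0.7227 kg/s

0.7227


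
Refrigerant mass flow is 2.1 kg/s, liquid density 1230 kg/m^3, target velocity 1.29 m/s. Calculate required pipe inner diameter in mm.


A = m_dot / (rho * v) = 2.1 / (1230 * 1.29) = 0.001323501607 m^2
d = sqrt(4*A/pi) * 1000
d = 41.1 mm

41.1


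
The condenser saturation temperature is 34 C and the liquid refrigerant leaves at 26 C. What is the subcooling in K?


Subcooling = T_cond - T_liquid
Subcooling = 34 - 26
Subcooling = 8 K

8


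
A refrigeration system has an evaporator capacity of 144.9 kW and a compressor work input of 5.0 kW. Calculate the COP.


COP = Q_evap / W
COP = 144.9 / 5.0
COP = 28.98

28.98


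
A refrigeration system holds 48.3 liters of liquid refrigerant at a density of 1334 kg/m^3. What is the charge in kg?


Charge = V * rho / 1000
Charge = 48.3 * 1334 / 1000
Charge = 64.43 kg

64.43


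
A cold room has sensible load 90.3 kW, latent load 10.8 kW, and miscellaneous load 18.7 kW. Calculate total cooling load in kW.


Q_total = Q_s + Q_l + Q_misc
Q_total = 90.3 + 10.8 + 18.7
Q_total = 119.8 kW

119.8


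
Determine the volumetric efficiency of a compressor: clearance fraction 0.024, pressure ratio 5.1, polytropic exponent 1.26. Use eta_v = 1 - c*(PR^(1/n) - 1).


PR^(1/n) = 5.1^(1/1.26) = 3.64387635
eta_v = 1 - 0.024 * (3.64387635 - 1)
eta_v = 0.9365

0.9365


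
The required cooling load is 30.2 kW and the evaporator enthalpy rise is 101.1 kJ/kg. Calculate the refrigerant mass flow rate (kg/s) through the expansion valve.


m_dot = Q / dh
m_dot = 30.2 / 101.1
m_dot = 0.2987 kg/s

0.2987


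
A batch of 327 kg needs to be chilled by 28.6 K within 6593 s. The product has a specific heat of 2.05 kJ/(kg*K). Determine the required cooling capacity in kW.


Q = m * cp * dT / t
Q = 327 * 2.05 * 28.6 / 6593
Q = 2.908 kW

2.908


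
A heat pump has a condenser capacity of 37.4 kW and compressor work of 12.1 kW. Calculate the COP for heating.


COP_hp = Q_cond / W
COP_hp = 37.4 / 12.1
COP_hp = 3.091

3.091


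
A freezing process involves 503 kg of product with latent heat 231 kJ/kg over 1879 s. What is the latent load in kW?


Q_lat = m * h_fg / t
Q_lat = 503 * 231 / 1879
Q_lat = 61.84 kW

61.84


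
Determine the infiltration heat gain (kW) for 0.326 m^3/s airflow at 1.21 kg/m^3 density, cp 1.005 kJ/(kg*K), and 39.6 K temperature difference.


Q = V_dot * rho * cp * dT
Q = 0.326 * 1.21 * 1.005 * 39.6
Q = 15.699 kW

15.699


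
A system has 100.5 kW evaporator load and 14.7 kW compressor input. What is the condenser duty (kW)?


Q_cond = Q_evap + W
Q_cond = 100.5 + 14.7
Q_cond = 115.2 kW

115.2


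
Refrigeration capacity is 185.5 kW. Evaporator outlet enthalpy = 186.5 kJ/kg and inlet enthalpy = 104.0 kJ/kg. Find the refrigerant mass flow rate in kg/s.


dh = 186.5 - 104.0 = 82.5 kJ/kg
m_dot = Q / dh = 185.5 / 82.5 = 2.2485 kg/s

2.2485


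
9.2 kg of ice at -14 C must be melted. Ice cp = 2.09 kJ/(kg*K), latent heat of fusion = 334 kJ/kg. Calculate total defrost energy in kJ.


Sensible heat = cp * dT = 2.09 * 14 = 29.26 kJ/kg
Total per kg = 29.26 + 334 = 363.26 kJ/kg
Q = m * total = 9.2 * 363.26
Q = 3342.0 kJ

3342.0


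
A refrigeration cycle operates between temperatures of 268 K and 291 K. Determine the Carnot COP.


dT = 291 - 268 = 23 K
COP_carnot = T_cold / dT = 268 / 23
COP_carnot = 11.652

11.652


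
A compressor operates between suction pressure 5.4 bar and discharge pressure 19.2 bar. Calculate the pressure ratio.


PR = P_high / P_low
PR = 19.2 / 5.4
PR = 3.556

3.556


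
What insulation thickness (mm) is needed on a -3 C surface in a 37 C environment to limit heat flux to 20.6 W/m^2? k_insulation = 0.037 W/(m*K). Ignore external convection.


dT = 37 - (-3) = 40 K
thickness = k * dT / q_max * 1000
thickness = 0.037 * 40 / 20.6 * 1000
thickness = 71.8 mm

71.8
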